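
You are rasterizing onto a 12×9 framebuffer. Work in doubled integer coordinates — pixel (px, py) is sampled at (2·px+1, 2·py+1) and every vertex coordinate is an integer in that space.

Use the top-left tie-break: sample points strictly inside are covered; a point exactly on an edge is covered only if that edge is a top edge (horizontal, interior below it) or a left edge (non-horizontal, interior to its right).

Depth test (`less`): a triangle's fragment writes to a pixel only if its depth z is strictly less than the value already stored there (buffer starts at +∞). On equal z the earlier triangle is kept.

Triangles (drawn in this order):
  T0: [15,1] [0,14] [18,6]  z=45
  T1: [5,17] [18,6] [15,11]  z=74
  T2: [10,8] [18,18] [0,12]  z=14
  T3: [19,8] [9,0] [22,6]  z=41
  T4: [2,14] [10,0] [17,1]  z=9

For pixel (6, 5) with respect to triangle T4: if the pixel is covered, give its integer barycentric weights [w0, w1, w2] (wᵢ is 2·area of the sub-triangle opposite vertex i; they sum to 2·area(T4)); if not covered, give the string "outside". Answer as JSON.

T0:
  2·area = 114  (B↔C swapped to make it positive)
  edge (15, 1)→(18, 6): d=(3,5) right/bottom  bias=-1
  edge (18, 6)→(0, 14): d=(-18,8) right/bottom  bias=-1
  edge (0, 14)→(15, 1): d=(15,-13) top-left  bias=+0
    (7,0)@(15, 1): e=[0,114,0] → .  [on edge]
    (6,1)@(13, 3): e=[16,94,4] → X
    (7,1)@(15, 3): e=[6,78,30] → X
    (8,1)@(17, 3): e=[-4,62,56] → .
    (5,2)@(11, 5): e=[32,74,8] → X
    (8,2)@(17, 5): e=[2,26,86] → X
    (9,2)@(19, 5): e=[-8,10,112] → .
    (4,3)@(9, 7): e=[48,54,12] → X
    (8,3)@(17, 7): e=[8,-10,116] → .
    (3,4)@(7, 9): e=[64,34,16] → X
    (6,4)@(13, 9): e=[34,-14,94] → .
    (7,4)@(15, 9): e=[24,-30,120] → .
    (10,5)@(21, 11): e=[0,-114,228] → .  [on edge]
  covered (14 px):
    . . . . . . . . . . . .
    . . . . . . X X . . . .
    . . . . . X X X X . . .
    . . . . X X X X . . . .
    . . . X X X . . . . . .
    . . X . . . . . . . . .
    . . . . . . . . . . . .
    . . . . . . . . . . . .
    . . . . . . . . . . . .
T1:
  2·area = 32
  edge (5, 17)→(18, 6): d=(13,-11) top-left  bias=+0
  edge (18, 6)→(15, 11): d=(-3,5) right/bottom  bias=-1
  edge (15, 11)→(5, 17): d=(-10,6) right/bottom  bias=-1
    (10,0)@(21, 1): e=[-32,0,64] → .  [on edge]
    (8,3)@(17, 7): e=[2,2,28] → X
    (9,3)@(19, 7): e=[24,-8,16] → .
    (7,4)@(15, 9): e=[6,6,20] → X
    (8,4)@(17, 9): e=[28,-4,8] → .
    (6,5)@(13, 11): e=[10,10,12] → X
    (7,5)@(15, 11): e=[32,0,0] → .  [on edge]
    (5,6)@(11, 13): e=[14,14,4] → X
    (6,6)@(13, 13): e=[36,4,-8] → .
    (5,7)@(11, 15): e=[40,8,-16] → .
    (2,8)@(5, 17): e=[0,32,0] → .  [on edge]
  covered (4 px):
    . . . . . . . . . . . .
    . . . . . . . . . . . .
    . . . . . . . . . . . .
    . . . . . . . . X . . .
    . . . . . . . X . . . .
    . . . . . . X . . . . .
    . . . . . X . . . . . .
    . . . . . . . . . . . .
    . . . . . . . . . . . .
T2:
  2·area = 132
  edge (10, 8)→(18, 18): d=(8,10) right/bottom  bias=-1
  edge (18, 18)→(0, 12): d=(-18,-6) top-left  bias=+0
  edge (0, 12)→(10, 8): d=(10,-4) top-left  bias=+0
    (4,4)@(9, 9): e=[18,108,6] → X
    (5,4)@(11, 9): e=[-2,120,14] → .
    (1,5)@(3, 11): e=[94,36,2] → X
    (2,5)@(5, 11): e=[74,48,10] → X
    (3,5)@(7, 11): e=[54,60,18] → X
    (5,5)@(11, 11): e=[14,84,34] → X
    (6,5)@(13, 11): e=[-6,96,42] → .
    (1,6)@(3, 13): e=[110,0,22] → X  [on edge]
    (6,6)@(13, 13): e=[10,60,62] → X
    (7,6)@(15, 13): e=[-10,72,70] → .
    (1,7)@(3, 15): e=[126,-36,42] → .
    (2,7)@(5, 15): e=[106,-24,50] → .
    (4,7)@(9, 15): e=[66,0,66] → X  [on edge]
    (7,8)@(15, 17): e=[22,0,110] → X  [on edge]
  covered (18 px):
    . . . . . . . . . . . .
    . . . . . . . . . . . .
    . . . . . . . . . . . .
    . . . . . . . . . . . .
    . . . . X . . . . . . .
    . X X X X X . . . . . .
    . X X X X X X . . . . .
    . . . . X X X X . . . .
    . . . . . . . X X . . .
T3:
  2·area = 44
  edge (19, 8)→(9, 0): d=(-10,-8) top-left  bias=+0
  edge (9, 0)→(22, 6): d=(13,6) right/bottom  bias=-1
  edge (22, 6)→(19, 8): d=(-3,2) right/bottom  bias=-1
    (5,0)@(11, 1): e=[6,1,37] → X
    (6,0)@(13, 1): e=[22,-11,33] → .
    (5,1)@(11, 3): e=[-14,27,31] → .
    (6,1)@(13, 3): e=[2,15,27] → X
    (7,1)@(15, 3): e=[18,3,23] → X
    (8,1)@(17, 3): e=[34,-9,19] → .
    (6,2)@(13, 5): e=[-18,41,21] → .
    (7,2)@(15, 5): e=[-2,29,17] → .
    (8,2)@(17, 5): e=[14,17,13] → X
    (9,2)@(19, 5): e=[30,5,9] → X
    (10,2)@(21, 5): e=[46,-7,5] → .
    (8,3)@(17, 7): e=[-6,43,7] → .
  covered (6 px):
    . . . . . X . . . . . .
    . . . . . . X X . . . .
    . . . . . . . . X X . .
    . . . . . . . . . X . .
    . . . . . . . . . . . .
    . . . . . . . . . . . .
    . . . . . . . . . . . .
    . . . . . . . . . . . .
    . . . . . . . . . . . .
T4:
  2·area = 106
  edge (2, 14)→(10, 0): d=(8,-14) top-left  bias=+0
  edge (10, 0)→(17, 1): d=(7,1) right/bottom  bias=-1
  edge (17, 1)→(2, 14): d=(-15,13) right/bottom  bias=-1
    (5,0)@(11, 1): e=[22,6,78] → X
    (6,0)@(13, 1): e=[50,4,52] → X
    (7,0)@(15, 1): e=[78,2,26] → X
    (8,0)@(17, 1): e=[106,0,0] → .  [on edge]
    (4,1)@(9, 3): e=[10,22,74] → X
    (7,1)@(15, 3): e=[94,16,-4] → .
    (4,2)@(9, 5): e=[26,36,44] → X
    (6,2)@(13, 5): e=[82,32,-8] → .
    (3,3)@(7, 7): e=[14,52,40] → X
    (5,3)@(11, 7): e=[70,48,-12] → .
    (2,4)@(5, 9): e=[2,68,36] → X
    (4,4)@(9, 9): e=[58,64,-16] → .
  covered (14 px):
    . . . . . X X X . . . .
    . . . . X X X . . . . .
    . . . . X X . . . . . .
    . . . X X . . . . . . .
    . . X X . . . . . . . .
    . . X . . . . . . . . .
    . X . . . . . . . . . .
    . . . . . . . . . . . .
    . . . . . . . . . . . .

Result: "outside"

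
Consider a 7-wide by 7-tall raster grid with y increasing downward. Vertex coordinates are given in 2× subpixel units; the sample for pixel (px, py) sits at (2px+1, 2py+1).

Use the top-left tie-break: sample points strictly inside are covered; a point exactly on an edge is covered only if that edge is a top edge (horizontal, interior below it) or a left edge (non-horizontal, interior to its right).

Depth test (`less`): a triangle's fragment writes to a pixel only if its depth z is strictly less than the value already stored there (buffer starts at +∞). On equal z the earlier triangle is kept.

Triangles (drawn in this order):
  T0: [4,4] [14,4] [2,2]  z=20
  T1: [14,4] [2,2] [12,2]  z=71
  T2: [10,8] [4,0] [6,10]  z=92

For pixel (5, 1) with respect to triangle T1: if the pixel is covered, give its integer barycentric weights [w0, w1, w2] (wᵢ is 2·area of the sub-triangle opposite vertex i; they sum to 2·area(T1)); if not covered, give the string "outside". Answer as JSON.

T0:
  2·area = 20  (B↔C swapped to make it positive)
  edge (4, 4)→(2, 2): d=(-2,-2) top-left  bias=+0
  edge (2, 2)→(14, 4): d=(12,2) right/bottom  bias=-1
  edge (14, 4)→(4, 4): d=(-10,0) right/bottom  bias=-1
    (0,0)@(1, 1): e=[0,-10,30] → .  [on edge]
    (1,1)@(3, 3): e=[0,10,10] → X  [on edge]
    (2,1)@(5, 3): e=[4,6,10] → X
    (3,1)@(7, 3): e=[8,2,10] → X
    (4,1)@(9, 3): e=[12,-2,10] → .
    (1,2)@(3, 5): e=[-4,34,-10] → .
    (2,2)@(5, 5): e=[0,30,-10] → .  [on edge]
    (3,2)@(7, 5): e=[4,26,-10] → .
    (3,3)@(7, 7): e=[0,50,-30] → .  [on edge]
    (4,4)@(9, 9): e=[0,70,-50] → .  [on edge]
    (5,5)@(11, 11): e=[0,90,-70] → .  [on edge]
    (6,6)@(13, 13): e=[0,110,-90] → .  [on edge]
  covered (3 px):
    . . . . . . .
    . X X X . . .
    . . . . . . .
    . . . . . . .
    . . . . . . .
    . . . . . . .
    . . . . . . .
T1:
  2·area = 20
  edge (14, 4)→(2, 2): d=(-12,-2) top-left  bias=+0
  edge (2, 2)→(12, 2): d=(10,0) top-left  bias=+0
  edge (12, 2)→(14, 4): d=(2,2) right/bottom  bias=-1
    (5,0)@(11, 1): e=[30,-10,0] → .  [on edge]
    (4,1)@(9, 3): e=[2,10,8] → X
    (5,1)@(11, 3): e=[6,10,4] → X
    (6,1)@(13, 3): e=[10,10,0] → .  [on edge]
    (4,2)@(9, 5): e=[-22,30,12] → .
    (5,2)@(11, 5): e=[-18,30,8] → .
  covered (2 px):
    . . . . . . .
    . . . . X X .
    . . . . . . .
    . . . . . . .
    . . . . . . .
    . . . . . . .
    . . . . . . .
T2:
  2·area = 44  (B↔C swapped to make it positive)
  edge (10, 8)→(6, 10): d=(-4,2) right/bottom  bias=-1
  edge (6, 10)→(4, 0): d=(-2,-10) top-left  bias=+0
  edge (4, 0)→(10, 8): d=(6,8) right/bottom  bias=-1
    (2,1)@(5, 3): e=[30,4,10] → X
    (3,1)@(7, 3): e=[26,24,-6] → .
    (2,2)@(5, 5): e=[22,0,22] → X  [on edge]
    (3,2)@(7, 5): e=[18,20,6] → X
    (4,2)@(9, 5): e=[14,40,-10] → .
    (2,3)@(5, 7): e=[14,-4,34] → .
    (3,3)@(7, 7): e=[10,16,18] → X
    (4,3)@(9, 7): e=[6,36,2] → X
    (5,3)@(11, 7): e=[2,56,-14] → .
    (3,4)@(7, 9): e=[2,12,30] → X
    (4,4)@(9, 9): e=[-2,32,14] → .
    (3,5)@(7, 11): e=[-6,8,42] → .
  covered (6 px):
    . . . . . . .
    . . X . . . .
    . . X X . . .
    . . . X X . .
    . . . X . . .
    . . . . . . .
    . . . . . . .

Final: [10,4,6]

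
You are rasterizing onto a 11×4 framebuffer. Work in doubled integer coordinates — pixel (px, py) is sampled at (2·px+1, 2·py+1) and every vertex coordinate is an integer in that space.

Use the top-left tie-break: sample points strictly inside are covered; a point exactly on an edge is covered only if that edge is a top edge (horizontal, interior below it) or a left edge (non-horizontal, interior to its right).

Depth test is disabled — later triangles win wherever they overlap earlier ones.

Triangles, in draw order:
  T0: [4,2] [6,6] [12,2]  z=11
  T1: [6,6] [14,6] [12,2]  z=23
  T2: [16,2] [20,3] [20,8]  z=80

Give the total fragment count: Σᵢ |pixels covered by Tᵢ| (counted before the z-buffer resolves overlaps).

T0:
  2·area = 32  (B↔C swapped to make it positive)
  edge (4, 2)→(12, 2): d=(8,0) top-left  bias=+0
  edge (12, 2)→(6, 6): d=(-6,4) right/bottom  bias=-1
  edge (6, 6)→(4, 2): d=(-2,-4) top-left  bias=+0
    (2,1)@(5, 3): e=[8,22,2] → █
    (3,1)@(7, 3): e=[8,14,10] → █
    (4,1)@(9, 3): e=[8,6,18] → █
    (5,1)@(11, 3): e=[8,-2,26] → ·
    (2,2)@(5, 5): e=[24,10,-2] → ·
    (3,2)@(7, 5): e=[24,2,6] → █
    (4,2)@(9, 5): e=[24,-6,14] → ·
    (3,3)@(7, 7): e=[40,-10,2] → ·
  covered (4 px):
    · · · · · · · · · · ·
    · · █ █ █ · · · · · ·
    · · · █ · · · · · · ·
    · · · · · · · · · · ·
T1:
  2·area = 32  (B↔C swapped to make it positive)
  edge (6, 6)→(12, 2): d=(6,-4) top-left  bias=+0
  edge (12, 2)→(14, 6): d=(2,4) right/bottom  bias=-1
  edge (14, 6)→(6, 6): d=(-8,0) right/bottom  bias=-1
    (5,1)@(11, 3): e=[2,6,24] → █
    (6,1)@(13, 3): e=[10,-2,24] → ·
    (4,2)@(9, 5): e=[6,18,8] → █
    (6,2)@(13, 5): e=[22,2,8] → █
    (7,2)@(15, 5): e=[30,-6,8] → ·
    (4,3)@(9, 7): e=[18,22,-8] → ·
    (5,3)@(11, 7): e=[26,14,-8] → ·
    (6,3)@(13, 7): e=[34,6,-8] → ·
  covered (4 px):
    · · · · · · · · · · ·
    · · · · · █ · · · · ·
    · · · · █ █ █ · · · ·
    · · · · · · · · · · ·
T2:
  2·area = 20
  edge (16, 2)→(20, 3): d=(4,1) right/bottom  bias=-1
  edge (20, 3)→(20, 8): d=(0,5) right/bottom  bias=-1
  edge (20, 8)→(16, 2): d=(-4,-6) top-left  bias=+0
    (8,1)@(17, 3): e=[3,15,2] → █
    (9,1)@(19, 3): e=[1,5,14] → █
    (10,1)@(21, 3): e=[-1,-5,26] → ·
    (8,2)@(17, 5): e=[11,15,-6] → ·
    (9,2)@(19, 5): e=[9,5,6] → █
    (10,2)@(21, 5): e=[7,-5,18] → ·
    (9,3)@(19, 7): e=[17,5,-2] → ·
  covered (3 px):
    · · · · · · · · · · ·
    · · · · · · · · █ █ ·
    · · · · · · · · · █ ·
    · · · · · · · · · · ·

Final: 11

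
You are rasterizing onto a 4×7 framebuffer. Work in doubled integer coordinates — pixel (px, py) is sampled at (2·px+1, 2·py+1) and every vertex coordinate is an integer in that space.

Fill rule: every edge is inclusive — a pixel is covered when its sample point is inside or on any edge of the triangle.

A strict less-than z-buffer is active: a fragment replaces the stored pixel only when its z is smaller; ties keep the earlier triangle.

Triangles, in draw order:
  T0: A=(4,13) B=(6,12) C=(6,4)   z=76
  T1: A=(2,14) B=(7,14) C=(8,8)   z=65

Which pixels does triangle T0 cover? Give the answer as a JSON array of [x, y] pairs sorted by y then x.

T0:
  2·area = 16  (B↔C swapped to make it positive)
  edge (4, 13)→(6, 4): d=(2,-9) inclusive
  edge (6, 4)→(6, 12): d=(0,8) inclusive
  edge (6, 12)→(4, 13): d=(-2,1) inclusive
    (2,4)@(5, 9): e=[1,8,7] → #
    (3,4)@(7, 9): e=[19,-8,5] → ·
    (2,5)@(5, 11): e=[5,8,3] → #
    (3,5)@(7, 11): e=[23,-8,1] → ·
    (2,6)@(5, 13): e=[9,8,-1] → ·
  covered (2 px):
    · · · ·
    · · · ·
    · · · ·
    · · · ·
    · · # ·
    · · # ·
    · · · ·
T1:
  2·area = 30  (B↔C swapped to make it positive)
  edge (2, 14)→(8, 8): d=(6,-6) inclusive
  edge (8, 8)→(7, 14): d=(-1,6) inclusive
  edge (7, 14)→(2, 14): d=(-5,0) inclusive
    (3,4)@(7, 9): e=[0,5,25] → #  [on edge]
    (2,5)@(5, 11): e=[0,15,15] → #  [on edge]
    (1,6)@(3, 13): e=[0,25,5] → #  [on edge]
  covered (6 px):
    · · · ·
    · · · ·
    · · · ·
    · · · ·
    · · · #
    · · # #
    · # # #

Result: [[2,4],[2,5]]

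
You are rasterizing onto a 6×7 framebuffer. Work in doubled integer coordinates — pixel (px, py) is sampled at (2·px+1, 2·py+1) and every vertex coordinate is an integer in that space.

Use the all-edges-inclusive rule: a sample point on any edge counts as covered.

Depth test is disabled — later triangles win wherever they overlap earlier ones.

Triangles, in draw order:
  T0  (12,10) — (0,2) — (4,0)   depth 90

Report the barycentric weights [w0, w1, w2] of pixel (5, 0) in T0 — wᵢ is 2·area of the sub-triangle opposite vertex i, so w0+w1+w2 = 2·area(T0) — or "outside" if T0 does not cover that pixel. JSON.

T0:
  2·area = 56
  edge (12, 10)→(0, 2): d=(-12,-8) inclusive
  edge (0, 2)→(4, 0): d=(4,-2) inclusive
  edge (4, 0)→(12, 10): d=(8,10) inclusive
    (1,0)@(3, 1): e=[36,2,18] → X
    (2,0)@(5, 1): e=[52,6,-2] → .
    (1,1)@(3, 3): e=[12,10,34] → X
    (2,1)@(5, 3): e=[28,14,14] → X
    (3,1)@(7, 3): e=[44,18,-6] → .
    (1,2)@(3, 5): e=[-12,18,50] → .
    (2,2)@(5, 5): e=[4,22,30] → X
    (3,2)@(7, 5): e=[20,26,10] → X
    (4,2)@(9, 5): e=[36,30,-10] → .
    (2,3)@(5, 7): e=[-20,30,46] → .
    (3,3)@(7, 7): e=[-4,34,26] → .
    (4,3)@(9, 7): e=[12,38,6] → X
  covered (7 px):
    . X . . . .
    . X X . . .
    . . X X . .
    . . . . X .
    . . . . . X
    . . . . . .
    . . . . . .

Final: "outside"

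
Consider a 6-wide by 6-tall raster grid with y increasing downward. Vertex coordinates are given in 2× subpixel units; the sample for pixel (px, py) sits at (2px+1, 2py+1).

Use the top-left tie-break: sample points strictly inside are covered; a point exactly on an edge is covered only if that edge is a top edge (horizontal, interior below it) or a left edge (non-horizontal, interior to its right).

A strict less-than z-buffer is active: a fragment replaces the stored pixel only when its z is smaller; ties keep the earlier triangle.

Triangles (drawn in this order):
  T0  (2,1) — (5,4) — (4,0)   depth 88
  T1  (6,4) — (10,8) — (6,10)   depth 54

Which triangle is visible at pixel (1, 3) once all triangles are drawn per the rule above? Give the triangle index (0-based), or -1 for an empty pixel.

T0:
  2·area = 9  (B↔C swapped to make it positive)
  edge (2, 1)→(4, 0): d=(2,-1) top-left  bias=+0
  edge (4, 0)→(5, 4): d=(1,4) right/bottom  bias=-1
  edge (5, 4)→(2, 1): d=(-3,-3) top-left  bias=+0
    (1,0)@(3, 1): e=[1,5,3] → X
    (2,0)@(5, 1): e=[3,-3,9] → .
    (1,1)@(3, 3): e=[5,7,-3] → .
  covered (1 px):
    . X . . . .
    . . . . . .
    . . . . . .
    . . . . . .
    . . . . . .
    . . . . . .
T1:
  2·area = 24
  edge (6, 4)→(10, 8): d=(4,4) right/bottom  bias=-1
  edge (10, 8)→(6, 10): d=(-4,2) right/bottom  bias=-1
  edge (6, 10)→(6, 4): d=(0,-6) top-left  bias=+0
    (1,0)@(3, 1): e=[0,42,-18] → .  [on edge]
    (2,1)@(5, 3): e=[0,30,-6] → .  [on edge]
    (3,2)@(7, 5): e=[0,18,6] → .  [on edge]
    (3,3)@(7, 7): e=[8,10,6] → X
    (4,3)@(9, 7): e=[0,6,18] → .  [on edge]
    (3,4)@(7, 9): e=[16,2,6] → X
    (4,4)@(9, 9): e=[8,-2,18] → .
    (5,4)@(11, 9): e=[0,-6,30] → .  [on edge]
    (3,5)@(7, 11): e=[24,-6,6] → .
  covered (2 px):
    . . . . . .
    . . . . . .
    . . . . . .
    . . . X . .
    . . . X . .
    . . . . . .

Z-buffer (winner per pixel, '.' = empty):
  . 0 . . . .
  . . . . . .
  . . . . . .
  . . . 1 . .
  . . . 1 . .
  . . . . . .

Result: -1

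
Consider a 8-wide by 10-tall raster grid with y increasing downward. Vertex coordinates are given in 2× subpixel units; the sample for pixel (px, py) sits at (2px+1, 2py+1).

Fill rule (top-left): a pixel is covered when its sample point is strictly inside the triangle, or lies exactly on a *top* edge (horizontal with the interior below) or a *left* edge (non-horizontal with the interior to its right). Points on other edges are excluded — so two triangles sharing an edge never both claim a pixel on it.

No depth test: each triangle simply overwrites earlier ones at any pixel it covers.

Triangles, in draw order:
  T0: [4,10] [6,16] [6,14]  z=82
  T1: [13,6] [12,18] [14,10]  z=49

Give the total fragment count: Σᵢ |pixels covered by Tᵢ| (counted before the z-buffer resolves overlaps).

T0:
  2·area = 4  (B↔C swapped to make it positive)
  edge (4, 10)→(6, 14): d=(2,4) right/bottom  bias=-1
  edge (6, 14)→(6, 16): d=(0,2) right/bottom  bias=-1
  edge (6, 16)→(4, 10): d=(-2,-6) top-left  bias=+0
    (0,0)@(1, 1): e=[-6,10,0] → .  [on edge]
    (1,3)@(3, 7): e=[-2,6,0] → .  [on edge]
    (2,6)@(5, 13): e=[2,2,0] → X  [on edge]
    (3,6)@(7, 13): e=[-6,-2,12] → .
    (2,7)@(5, 15): e=[6,2,-4] → .
    (3,9)@(7, 19): e=[6,-2,0] → .  [on edge]
  covered (1 px):
    . . . . . . . .
    . . . . . . . .
    . . . . . . . .
    . . . . . . . .
    . . . . . . . .
    . . . . . . . .
    . . X . . . . .
    . . . . . . . .
    . . . . . . . .
    . . . . . . . .
T1:
  2·area = 16  (B↔C swapped to make it positive)
  edge (13, 6)→(14, 10): d=(1,4) right/bottom  bias=-1
  edge (14, 10)→(12, 18): d=(-2,8) right/bottom  bias=-1
  edge (12, 18)→(13, 6): d=(1,-12) top-left  bias=+0
    (6,3)@(13, 7): e=[1,14,1] → X
    (7,3)@(15, 7): e=[-7,-2,25] → .
    (6,4)@(13, 9): e=[3,10,3] → X
    (7,4)@(15, 9): e=[-5,-6,27] → .
    (6,5)@(13, 11): e=[5,6,5] → X
    (7,5)@(15, 11): e=[-3,-10,29] → .
    (6,6)@(13, 13): e=[7,2,7] → X
    (7,6)@(15, 13): e=[-1,-14,31] → .
    (6,7)@(13, 15): e=[9,-2,9] → .
  covered (4 px):
    . . . . . . . .
    . . . . . . . .
    . . . . . . . .
    . . . . . . X .
    . . . . . . X .
    . . . . . . X .
    . . . . . . X .
    . . . . . . . .
    . . . . . . . .
    . . . . . . . .

Final: 5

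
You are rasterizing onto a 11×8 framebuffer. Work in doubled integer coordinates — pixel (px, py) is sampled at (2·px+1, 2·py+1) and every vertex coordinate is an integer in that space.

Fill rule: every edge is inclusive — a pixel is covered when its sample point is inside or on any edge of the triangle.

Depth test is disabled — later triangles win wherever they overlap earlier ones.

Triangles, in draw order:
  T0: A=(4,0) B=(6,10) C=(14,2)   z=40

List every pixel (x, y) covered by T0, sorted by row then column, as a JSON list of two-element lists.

T0:
  2·area = 96  (B↔C swapped to make it positive)
  edge (4, 0)→(14, 2): d=(10,2) inclusive
  edge (14, 2)→(6, 10): d=(-8,8) inclusive
  edge (6, 10)→(4, 0): d=(-2,-10) inclusive
    (2,0)@(5, 1): e=[8,80,8] → #
    (3,0)@(7, 1): e=[4,64,28] → #
    (4,0)@(9, 1): e=[0,48,48] → #  [on edge]
    (5,0)@(11, 1): e=[-4,32,68] → ·
    (7,0)@(15, 1): e=[-12,0,108] → ·  [on edge]
    (2,1)@(5, 3): e=[28,64,4] → #
    (5,1)@(11, 3): e=[16,16,64] → #
    (6,1)@(13, 3): e=[12,0,84] → #  [on edge]
    (7,1)@(15, 3): e=[8,-16,104] → ·
    (9,1)@(19, 3): e=[0,-48,144] → ·  [on edge]
    (2,2)@(5, 5): e=[48,48,0] → #  [on edge]
    (5,2)@(11, 5): e=[36,0,60] → #  [on edge]
    (4,3)@(9, 7): e=[60,0,36] → #  [on edge]
    (3,4)@(7, 9): e=[84,0,12] → #  [on edge]
    (2,5)@(5, 11): e=[108,0,-12] → ·  [on edge]
    (1,6)@(3, 13): e=[132,0,-36] → ·  [on edge]
    (0,7)@(1, 15): e=[156,0,-60] → ·  [on edge]
    (3,7)@(7, 15): e=[144,-48,0] → ·  [on edge]
  covered (15 px):
    · · # # # · · · · · ·
    · · # # # # # · · · ·
    · · # # # # · · · · ·
    · · · # # · · · · · ·
    · · · # · · · · · · ·
    · · · · · · · · · · ·
    · · · · · · · · · · ·
    · · · · · · · · · · ·

Result: [[2,0],[3,0],[4,0],[2,1],[3,1],[4,1],[5,1],[6,1],[2,2],[3,2],[4,2],[5,2],[3,3],[4,3],[3,4]]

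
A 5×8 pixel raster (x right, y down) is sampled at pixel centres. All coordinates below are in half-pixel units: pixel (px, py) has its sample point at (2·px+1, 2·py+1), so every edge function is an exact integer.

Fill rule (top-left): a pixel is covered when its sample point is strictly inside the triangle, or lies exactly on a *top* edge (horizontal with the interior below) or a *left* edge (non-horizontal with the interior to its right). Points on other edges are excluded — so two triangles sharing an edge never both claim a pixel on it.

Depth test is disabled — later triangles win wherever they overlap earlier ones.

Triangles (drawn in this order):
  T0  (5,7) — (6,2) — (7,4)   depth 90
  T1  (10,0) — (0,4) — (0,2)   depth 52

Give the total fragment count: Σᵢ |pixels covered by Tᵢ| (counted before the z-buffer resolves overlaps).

T0:
  2·area = 7
  edge (5, 7)→(6, 2): d=(1,-5) top-left  bias=+0
  edge (6, 2)→(7, 4): d=(1,2) right/bottom  bias=-1
  edge (7, 4)→(5, 7): d=(-2,3) right/bottom  bias=-1
    (4,0)@(9, 1): e=[14,-7,0] → .  [on edge]
    (2,3)@(5, 7): e=[0,7,0] → .  [on edge]
    (0,6)@(1, 13): e=[-14,21,0] → .  [on edge]
  covered (0 px):
    . . . . .
    . . . . .
    . . . . .
    . . . . .
    . . . . .
    . . . . .
    . . . . .
    . . . . .
T1:
  2·area = 20
  edge (10, 0)→(0, 4): d=(-10,4) right/bottom  bias=-1
  edge (0, 4)→(0, 2): d=(0,-2) top-left  bias=+0
  edge (0, 2)→(10, 0): d=(10,-2) top-left  bias=+0
    (2,0)@(5, 1): e=[10,10,0] → X  [on edge]
    (3,0)@(7, 1): e=[2,14,4] → X
    (4,0)@(9, 1): e=[-6,18,8] → .
    (0,1)@(1, 3): e=[6,2,12] → X
    (1,1)@(3, 3): e=[-2,6,16] → .
    (2,1)@(5, 3): e=[-10,10,20] → .
    (3,1)@(7, 3): e=[-18,14,24] → .
    (0,2)@(1, 5): e=[-14,2,32] → .
  covered (3 px):
    . . X X .
    X . . . .
    . . . . .
    . . . . .
    . . . . .
    . . . . .
    . . . . .
    . . . . .

Answer: 3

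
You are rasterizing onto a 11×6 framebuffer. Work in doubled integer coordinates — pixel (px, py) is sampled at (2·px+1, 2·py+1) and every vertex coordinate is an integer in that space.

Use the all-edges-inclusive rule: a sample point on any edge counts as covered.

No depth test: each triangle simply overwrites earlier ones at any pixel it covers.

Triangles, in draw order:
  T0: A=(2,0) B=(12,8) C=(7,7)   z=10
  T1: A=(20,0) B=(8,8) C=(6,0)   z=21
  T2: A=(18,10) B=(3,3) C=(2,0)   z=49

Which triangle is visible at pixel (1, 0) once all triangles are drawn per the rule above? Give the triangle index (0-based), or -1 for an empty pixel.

T0:
  2·area = 30
  edge (2, 0)→(12, 8): d=(10,8) inclusive
  edge (12, 8)→(7, 7): d=(-5,-1) inclusive
  edge (7, 7)→(2, 0): d=(-5,-7) inclusive
    (1,0)@(3, 1): e=[2,26,2] → █
    (2,0)@(5, 1): e=[-14,28,16] → ·
    (1,1)@(3, 3): e=[22,16,-8] → ·
    (2,1)@(5, 3): e=[6,18,6] → █
    (3,1)@(7, 3): e=[-10,20,20] → ·
    (2,2)@(5, 5): e=[26,8,-4] → ·
    (3,2)@(7, 5): e=[10,10,10] → █
    (4,2)@(9, 5): e=[-6,12,24] → ·
    (3,3)@(7, 7): e=[30,0,0] → █  [on edge]
    (4,3)@(9, 7): e=[14,2,14] → █
    (5,3)@(11, 7): e=[-2,4,28] → ·
    (3,4)@(7, 9): e=[50,-10,-10] → ·
    (8,4)@(17, 9): e=[-30,0,60] → ·  [on edge]
  covered (5 px):
    · █ · · · · · · · · ·
    · · █ · · · · · · · ·
    · · · █ · · · · · · ·
    · · · █ █ · · · · · ·
    · · · · · · · · · · ·
    · · · · · · · · · · ·
T1:
  2·area = 112
  edge (20, 0)→(8, 8): d=(-12,8) inclusive
  edge (8, 8)→(6, 0): d=(-2,-8) inclusive
  edge (6, 0)→(20, 0): d=(14,0) inclusive
    (3,0)@(7, 1): e=[92,6,14] → █
    (4,0)@(9, 1): e=[76,22,14] → █
    (5,0)@(11, 1): e=[60,38,14] → █
    (6,0)@(13, 1): e=[44,54,14] → █
    (7,0)@(15, 1): e=[28,70,14] → █
    (8,0)@(17, 1): e=[12,86,14] → █
    (9,0)@(19, 1): e=[-4,102,14] → ·
    (3,1)@(7, 3): e=[68,2,42] → █
    (8,1)@(17, 3): e=[-12,82,42] → ·
    (3,2)@(7, 5): e=[44,-2,70] → ·
    (4,2)@(9, 5): e=[28,14,70] → █
    (6,2)@(13, 5): e=[-4,46,70] → ·
  covered (14 px):
    · · · █ █ █ █ █ █ · ·
    · · · █ █ █ █ █ · · ·
    · · · · █ █ · · · · ·
    · · · · █ · · · · · ·
    · · · · · · · · · · ·
    · · · · · · · · · · ·
T2:
  2·area = 38
  edge (18, 10)→(3, 3): d=(-15,-7) inclusive
  edge (3, 3)→(2, 0): d=(-1,-3) inclusive
  edge (2, 0)→(18, 10): d=(16,10) inclusive
    (1,0)@(3, 1): e=[30,2,6] → █
    (2,0)@(5, 1): e=[44,8,-14] → ·
    (1,1)@(3, 3): e=[0,0,38] → █  [on edge]
    (2,1)@(5, 3): e=[14,6,18] → █
    (3,1)@(7, 3): e=[28,12,-2] → ·
    (1,2)@(3, 5): e=[-30,-2,70] → ·
    (2,2)@(5, 5): e=[-16,4,50] → ·
    (4,2)@(9, 5): e=[12,16,10] → █
    (5,2)@(11, 5): e=[26,22,-10] → ·
    (4,3)@(9, 7): e=[-18,14,42] → ·
    (6,3)@(13, 7): e=[10,26,2] → █
    (7,3)@(15, 7): e=[24,32,-18] → ·
    (2,4)@(5, 9): e=[-76,0,114] → ·  [on edge]
  covered (5 px):
    · █ · · · · · · · · ·
    · █ █ · · · · · · · ·
    · · · · █ · · · · · ·
    · · · · · · █ · · · ·
    · · · · · · · · · · ·
    · · · · · · · · · · ·

Z-buffer (winner per pixel, '.' = empty):
  . 2 . 1 1 1 1 1 1 . .
  . 2 2 1 1 1 1 1 . . .
  . . . 0 2 1 . . . . .
  . . . 0 1 . 2 . . . .
  . . . . . . . . . . .
  . . . . . . . . . . .

Answer: 2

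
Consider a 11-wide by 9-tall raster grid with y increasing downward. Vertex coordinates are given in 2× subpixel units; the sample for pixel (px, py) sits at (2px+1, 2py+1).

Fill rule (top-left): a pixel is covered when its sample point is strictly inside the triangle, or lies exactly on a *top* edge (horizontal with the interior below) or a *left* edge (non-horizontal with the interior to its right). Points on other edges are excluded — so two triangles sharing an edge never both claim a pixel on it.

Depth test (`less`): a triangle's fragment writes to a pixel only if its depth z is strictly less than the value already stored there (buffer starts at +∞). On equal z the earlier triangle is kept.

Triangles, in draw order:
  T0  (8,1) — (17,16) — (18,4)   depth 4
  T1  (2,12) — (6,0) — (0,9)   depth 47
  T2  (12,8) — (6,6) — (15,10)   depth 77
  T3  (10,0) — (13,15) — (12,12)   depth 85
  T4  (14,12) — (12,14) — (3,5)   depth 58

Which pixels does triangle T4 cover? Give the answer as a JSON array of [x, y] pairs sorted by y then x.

T0:
  2·area = 123  (B↔C swapped to make it positive)
  edge (8, 1)→(18, 4): d=(10,3) right/bottom  bias=-1
  edge (18, 4)→(17, 16): d=(-1,12) right/bottom  bias=-1
  edge (17, 16)→(8, 1): d=(-9,-15) top-left  bias=+0
    (5,1)@(11, 3): e=[11,85,27] → X
    (6,1)@(13, 3): e=[5,61,57] → X
    (7,1)@(15, 3): e=[-1,37,87] → .
    (5,2)@(11, 5): e=[31,83,9] → X
    (7,2)@(15, 5): e=[19,35,69] → X
    (8,2)@(17, 5): e=[13,11,99] → X
    (9,2)@(19, 5): e=[7,-13,129] → .
    (5,3)@(11, 7): e=[51,81,-9] → .
    (6,3)@(13, 7): e=[45,57,21] → X
    (9,3)@(19, 7): e=[27,-15,111] → .
    (6,4)@(13, 9): e=[65,55,3] → X
    (9,4)@(19, 9): e=[47,-17,93] → .
  covered (16 px):
    . . . . . . . . . . .
    . . . . . X X . . . .
    . . . . . X X X X . .
    . . . . . . X X X . .
    . . . . . . X X X . .
    . . . . . . . X X . .
    . . . . . . . . X . .
    . . . . . . . . X . .
    . . . . . . . . . . .
T1:
  2·area = 36  (B↔C swapped to make it positive)
  edge (2, 12)→(0, 9): d=(-2,-3) top-left  bias=+0
  edge (0, 9)→(6, 0): d=(6,-9) top-left  bias=+0
  edge (6, 0)→(2, 12): d=(-4,12) right/bottom  bias=-1
    (2,1)@(5, 3): e=[27,9,0] → .  [on edge]
    (1,2)@(3, 5): e=[17,3,16] → X
    (2,2)@(5, 5): e=[23,21,-8] → .
    (1,3)@(3, 7): e=[13,15,8] → X
    (2,3)@(5, 7): e=[19,33,-16] → .
    (0,4)@(1, 9): e=[3,9,24] → X
    (1,4)@(3, 9): e=[9,27,0] → .  [on edge]
    (0,5)@(1, 11): e=[-1,21,16] → .
    (0,7)@(1, 15): e=[-9,45,0] → .  [on edge]
  covered (3 px):
    . . . . . . . . . . .
    . . . . . . . . . . .
    . X . . . . . . . . .
    . X . . . . . . . . .
    X . . . . . . . . . .
    . . . . . . . . . . .
    . . . . . . . . . . .
    . . . . . . . . . . .
    . . . . . . . . . . .
T2:
  2·area = 6  (B↔C swapped to make it positive)
  edge (12, 8)→(15, 10): d=(3,2) right/bottom  bias=-1
  edge (15, 10)→(6, 6): d=(-9,-4) top-left  bias=+0
  edge (6, 6)→(12, 8): d=(6,2) right/bottom  bias=-1
    (1,2)@(3, 5): e=[9,-3,0] → .  [on edge]
    (4,3)@(9, 7): e=[3,3,0] → .  [on edge]
    (6,4)@(13, 9): e=[1,1,4] → X
    (7,4)@(15, 9): e=[-3,9,0] → .  [on edge]
    (6,5)@(13, 11): e=[7,-17,16] → .
    (10,5)@(21, 11): e=[-9,15,0] → .  [on edge]
  covered (1 px):
    . . . . . . . . . . .
    . . . . . . . . . . .
    . . . . . . . . . . .
    . . . . . . . . . . .
    . . . . . . X . . . .
    . . . . . . . . . . .
    . . . . . . . . . . .
    . . . . . . . . . . .
    . . . . . . . . . . .
T3:
  2·area = 6
  edge (10, 0)→(13, 15): d=(3,15) right/bottom  bias=-1
  edge (13, 15)→(12, 12): d=(-1,-3) top-left  bias=+0
  edge (12, 12)→(10, 0): d=(-2,-12) top-left  bias=+0
    (4,1)@(9, 3): e=[24,0,-18] → .  [on edge]
    (5,2)@(11, 5): e=[0,4,2] → .  [on edge]
    (5,4)@(11, 9): e=[12,0,-6] → .  [on edge]
    (6,7)@(13, 15): e=[0,0,6] → .  [on edge]
  covered (0 px):
    . . . . . . . . . . .
    . . . . . . . . . . .
    . . . . . . . . . . .
    . . . . . . . . . . .
    . . . . . . . . . . .
    . . . . . . . . . . .
    . . . . . . . . . . .
    . . . . . . . . . . .
    . . . . . . . . . . .
T4:
  2·area = 36
  edge (14, 12)→(12, 14): d=(-2,2) right/bottom  bias=-1
  edge (12, 14)→(3, 5): d=(-9,-9) top-left  bias=+0
  edge (3, 5)→(14, 12): d=(11,7) right/bottom  bias=-1
    (0,1)@(1, 3): e=[44,0,-8] → .  [on edge]
    (1,2)@(3, 5): e=[36,0,0] → .  [on edge]
    (10,2)@(21, 5): e=[0,162,-126] → .  [on edge]
    (2,3)@(5, 7): e=[28,0,8] → X  [on edge]
    (3,3)@(7, 7): e=[24,18,-6] → .
    (9,3)@(19, 7): e=[0,126,-90] → .  [on edge]
    (2,4)@(5, 9): e=[24,-18,30] → .
    (3,4)@(7, 9): e=[20,0,16] → X  [on edge]
    (4,4)@(9, 9): e=[16,18,2] → X
    (5,4)@(11, 9): e=[12,36,-12] → .
    (8,4)@(17, 9): e=[0,90,-54] → .  [on edge]
    (3,5)@(7, 11): e=[16,-18,38] → .
    (4,5)@(9, 11): e=[12,0,24] → X  [on edge]
    (7,5)@(15, 11): e=[0,54,-18] → .  [on edge]
    (5,6)@(11, 13): e=[4,0,32] → X  [on edge]
    (6,6)@(13, 13): e=[0,18,18] → .  [on edge]
    (5,7)@(11, 15): e=[0,-18,54] → .  [on edge]
    (6,7)@(13, 15): e=[-4,0,40] → .  [on edge]
    (4,8)@(9, 17): e=[0,-54,90] → .  [on edge]
    (7,8)@(15, 17): e=[-12,0,48] → .  [on edge]
  covered (6 px):
    . . . . . . . . . . .
    . . . . . . . . . . .
    . . . . . . . . . . .
    . . X . . . . . . . .
    . . . X X . . . . . .
    . . . . X X . . . . .
    . . . . . X . . . . .
    . . . . . . . . . . .
    . . . . . . . . . . .

Final: [[2,3],[3,4],[4,4],[4,5],[5,5],[5,6]]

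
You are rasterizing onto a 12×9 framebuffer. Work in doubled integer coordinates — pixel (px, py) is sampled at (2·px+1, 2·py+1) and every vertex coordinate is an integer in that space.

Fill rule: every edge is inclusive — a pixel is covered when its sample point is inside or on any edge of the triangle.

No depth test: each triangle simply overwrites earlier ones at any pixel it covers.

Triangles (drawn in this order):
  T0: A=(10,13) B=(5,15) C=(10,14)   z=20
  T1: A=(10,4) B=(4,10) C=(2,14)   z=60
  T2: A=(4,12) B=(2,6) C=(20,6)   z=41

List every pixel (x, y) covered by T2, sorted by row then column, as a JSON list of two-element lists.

T0:
  2·area = 5  (B↔C swapped to make it positive)
  edge (10, 13)→(10, 14): d=(0,1) inclusive
  edge (10, 14)→(5, 15): d=(-5,1) inclusive
  edge (5, 15)→(10, 13): d=(5,-2) inclusive
    (7,5)@(15, 11): e=[-5,10,0] → .  [on edge]
    (7,6)@(15, 13): e=[-5,0,10] → .  [on edge]
    (2,7)@(5, 15): e=[5,0,0] → X  [on edge]
    (3,7)@(7, 15): e=[3,-2,4] → .
    (2,8)@(5, 17): e=[5,-10,10] → .
  covered (1 px):
    . . . . . . . . . . . .
    . . . . . . . . . . . .
    . . . . . . . . . . . .
    . . . . . . . . . . . .
    . . . . . . . . . . . .
    . . . . . . . . . . . .
    . . . . . . . . . . . .
    . . X . . . . . . . . .
    . . . . . . . . . . . .
T1:
  2·area = 12  (B↔C swapped to make it positive)
  edge (10, 4)→(2, 14): d=(-8,10) inclusive
  edge (2, 14)→(4, 10): d=(2,-4) inclusive
  edge (4, 10)→(10, 4): d=(6,-6) inclusive
    (6,0)@(13, 1): e=[-6,18,0] → .  [on edge]
    (5,1)@(11, 3): e=[-2,14,0] → .  [on edge]
    (4,2)@(9, 5): e=[2,10,0] → X  [on edge]
    (5,2)@(11, 5): e=[-18,18,12] → .
    (3,3)@(7, 7): e=[6,6,0] → X  [on edge]
    (4,3)@(9, 7): e=[-14,14,12] → .
    (2,4)@(5, 9): e=[10,2,0] → X  [on edge]
    (3,4)@(7, 9): e=[-10,10,12] → .
    (1,5)@(3, 11): e=[14,-2,0] → .  [on edge]
    (2,5)@(5, 11): e=[-6,6,12] → .
    (0,6)@(1, 13): e=[18,-6,0] → .  [on edge]
  covered (3 px):
    . . . . . . . . . . . .
    . . . . . . . . . . . .
    . . . . X . . . . . . .
    . . . X . . . . . . . .
    . . X . . . . . . . . .
    . . . . . . . . . . . .
    . . . . . . . . . . . .
    . . . . . . . . . . . .
    . . . . . . . . . . . .
T2:
  2·area = 108
  edge (4, 12)→(2, 6): d=(-2,-6) inclusive
  edge (2, 6)→(20, 6): d=(18,0) inclusive
  edge (20, 6)→(4, 12): d=(-16,6) inclusive
    (0,1)@(1, 3): e=[0,-54,162] → .  [on edge]
    (1,3)@(3, 7): e=[4,18,86] → X
    (2,3)@(5, 7): e=[16,18,74] → X
    (3,3)@(7, 7): e=[28,18,62] → X
    (4,3)@(9, 7): e=[40,18,50] → X
    (5,3)@(11, 7): e=[52,18,38] → X
    (6,3)@(13, 7): e=[64,18,26] → X
    (7,3)@(15, 7): e=[76,18,14] → X
    (8,3)@(17, 7): e=[88,18,2] → X
    (9,3)@(19, 7): e=[100,18,-10] → .
    (1,4)@(3, 9): e=[0,54,54] → X  [on edge]
    (6,4)@(13, 9): e=[60,54,-6] → .
    (2,7)@(5, 15): e=[0,162,-54] → .  [on edge]
  covered (14 px):
    . . . . . . . . . . . .
    . . . . . . . . . . . .
    . . . . . . . . . . . .
    . X X X X X X X X . . .
    . X X X X X . . . . . .
    . . X . . . . . . . . .
    . . . . . . . . . . . .
    . . . . . . . . . . . .
    . . . . . . . . . . . .

Answer: [[1,3],[2,3],[3,3],[4,3],[5,3],[6,3],[7,3],[8,3],[1,4],[2,4],[3,4],[4,4],[5,4],[2,5]]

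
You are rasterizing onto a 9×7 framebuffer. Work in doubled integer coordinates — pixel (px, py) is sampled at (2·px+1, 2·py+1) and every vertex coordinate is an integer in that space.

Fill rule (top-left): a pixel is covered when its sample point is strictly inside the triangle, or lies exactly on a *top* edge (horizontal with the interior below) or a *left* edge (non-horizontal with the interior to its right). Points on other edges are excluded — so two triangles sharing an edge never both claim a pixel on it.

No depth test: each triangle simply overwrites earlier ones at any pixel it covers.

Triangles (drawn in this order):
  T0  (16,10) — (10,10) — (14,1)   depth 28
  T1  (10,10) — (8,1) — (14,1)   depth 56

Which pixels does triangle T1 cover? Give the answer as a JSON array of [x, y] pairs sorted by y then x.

T0:
  2·area = 54
  edge (16, 10)→(10, 10): d=(-6,0) right/bottom  bias=-1
  edge (10, 10)→(14, 1): d=(4,-9) top-left  bias=+0
  edge (14, 1)→(16, 10): d=(2,9) right/bottom  bias=-1
    (6,2)@(13, 5): e=[30,7,17] → █
    (7,2)@(15, 5): e=[30,25,-1] → ·
    (6,3)@(13, 7): e=[18,15,21] → █
    (7,3)@(15, 7): e=[18,33,3] → █
    (8,3)@(17, 7): e=[18,51,-15] → ·
    (5,4)@(11, 9): e=[6,5,43] → █
    (8,4)@(17, 9): e=[6,59,-11] → ·
    (5,5)@(11, 11): e=[-6,13,47] → ·
    (6,5)@(13, 11): e=[-6,31,29] → ·
    (7,5)@(15, 11): e=[-6,49,11] → ·
  covered (6 px):
    · · · · · · · · ·
    · · · · · · · · ·
    · · · · · · █ · ·
    · · · · · · █ █ ·
    · · · · · █ █ █ ·
    · · · · · · · · ·
    · · · · · · · · ·
T1:
  2·area = 54
  edge (10, 10)→(8, 1): d=(-2,-9) top-left  bias=+0
  edge (8, 1)→(14, 1): d=(6,0) top-left  bias=+0
  edge (14, 1)→(10, 10): d=(-4,9) right/bottom  bias=-1
    (0,0)@(1, 1): e=[-63,0,117] → ·  [on edge]
    (1,0)@(3, 1): e=[-45,0,99] → ·  [on edge]
    (2,0)@(5, 1): e=[-27,0,81] → ·  [on edge]
    (3,0)@(7, 1): e=[-9,0,63] → ·  [on edge]
    (4,0)@(9, 1): e=[9,0,45] → █  [on edge]
    (5,0)@(11, 1): e=[27,0,27] → █  [on edge]
    (6,0)@(13, 1): e=[45,0,9] → █  [on edge]
    (7,0)@(15, 1): e=[63,0,-9] → ·  [on edge]
    (8,0)@(17, 1): e=[81,0,-27] → ·  [on edge]
    (4,1)@(9, 3): e=[5,12,37] → █
    (7,1)@(15, 3): e=[59,12,-17] → ·
    (4,2)@(9, 5): e=[1,24,29] → █
  covered (9 px):
    · · · · █ █ █ · ·
    · · · · █ █ █ · ·
    · · · · █ █ · · ·
    · · · · · █ · · ·
    · · · · · · · · ·
    · · · · · · · · ·
    · · · · · · · · ·

Result: [[4,0],[5,0],[6,0],[4,1],[5,1],[6,1],[4,2],[5,2],[5,3]]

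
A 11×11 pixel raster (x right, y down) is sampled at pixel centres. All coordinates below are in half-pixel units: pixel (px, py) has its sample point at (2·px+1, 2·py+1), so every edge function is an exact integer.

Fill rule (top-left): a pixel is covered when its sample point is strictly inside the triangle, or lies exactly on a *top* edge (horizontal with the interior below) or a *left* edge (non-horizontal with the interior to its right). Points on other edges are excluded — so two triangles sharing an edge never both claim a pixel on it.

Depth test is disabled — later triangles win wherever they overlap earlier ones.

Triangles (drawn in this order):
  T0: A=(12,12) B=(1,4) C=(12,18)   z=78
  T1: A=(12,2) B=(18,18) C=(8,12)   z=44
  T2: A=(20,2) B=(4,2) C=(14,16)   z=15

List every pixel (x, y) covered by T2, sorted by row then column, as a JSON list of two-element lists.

T0:
  2·area = 66  (B↔C swapped to make it positive)
  edge (12, 12)→(12, 18): d=(0,6) right/bottom  bias=-1
  edge (12, 18)→(1, 4): d=(-11,-14) top-left  bias=+0
  edge (1, 4)→(12, 12): d=(11,8) right/bottom  bias=-1
    (2,3)@(5, 7): e=[42,23,1] → #
    (3,3)@(7, 7): e=[30,51,-15] → ·
    (2,4)@(5, 9): e=[42,1,23] → #
    (3,4)@(7, 9): e=[30,29,7] → #
    (4,4)@(9, 9): e=[18,57,-9] → ·
    (2,5)@(5, 11): e=[42,-21,45] → ·
    (3,5)@(7, 11): e=[30,7,29] → #
    (4,5)@(9, 11): e=[18,35,13] → #
    (5,5)@(11, 11): e=[6,63,-3] → ·
    (3,6)@(7, 13): e=[30,-15,51] → ·
    (4,6)@(9, 13): e=[18,13,35] → #
    (5,6)@(11, 13): e=[6,41,19] → #
  covered (8 px):
    · · · · · · · · · · ·
    · · · · · · · · · · ·
    · · · · · · · · · · ·
    · · # · · · · · · · ·
    · · # # · · · · · · ·
    · · · # # · · · · · ·
    · · · · # # · · · · ·
    · · · · · # · · · · ·
    · · · · · · · · · · ·
    · · · · · · · · · · ·
    · · · · · · · · · · ·
T1:
  2·area = 124
  edge (12, 2)→(18, 18): d=(6,16) right/bottom  bias=-1
  edge (18, 18)→(8, 12): d=(-10,-6) top-left  bias=+0
  edge (8, 12)→(12, 2): d=(4,-10) top-left  bias=+0
    (5,2)@(11, 5): e=[34,88,2] → #
    (6,2)@(13, 5): e=[2,100,22] → #
    (7,2)@(15, 5): e=[-30,112,42] → ·
    (5,3)@(11, 7): e=[46,68,10] → #
    (7,3)@(15, 7): e=[-18,92,50] → ·
    (1,4)@(3, 9): e=[186,0,-62] → ·  [on edge]
    (5,4)@(11, 9): e=[58,48,18] → #
    (7,4)@(15, 9): e=[-6,72,58] → ·
    (4,5)@(9, 11): e=[102,16,6] → #
    (7,5)@(15, 11): e=[6,52,66] → #
    (8,5)@(17, 11): e=[-26,64,86] → ·
    (4,6)@(9, 13): e=[114,-4,14] → ·
    (6,7)@(13, 15): e=[62,0,62] → #  [on edge]
  covered (16 px):
    · · · · · · · · · · ·
    · · · · · · · · · · ·
    · · · · · # # · · · ·
    · · · · · # # · · · ·
    · · · · · # # · · · ·
    · · · · # # # # · · ·
    · · · · · # # # · · ·
    · · · · · · # # · · ·
    · · · · · · · · # · ·
    · · · · · · · · · · ·
    · · · · · · · · · · ·
T2:
  2·area = 224  (B↔C swapped to make it positive)
  edge (20, 2)→(14, 16): d=(-6,14) right/bottom  bias=-1
  edge (14, 16)→(4, 2): d=(-10,-14) top-left  bias=+0
  edge (4, 2)→(20, 2): d=(16,0) top-left  bias=+0
    (2,1)@(5, 3): e=[204,4,16] → #
    (3,1)@(7, 3): e=[176,32,16] → #
    (4,1)@(9, 3): e=[148,60,16] → #
    (5,1)@(11, 3): e=[120,88,16] → #
    (6,1)@(13, 3): e=[92,116,16] → #
    (7,1)@(15, 3): e=[64,144,16] → #
    (8,1)@(17, 3): e=[36,172,16] → #
    (9,1)@(19, 3): e=[8,200,16] → #
    (10,1)@(21, 3): e=[-20,228,16] → ·
    (2,2)@(5, 5): e=[192,-16,48] → ·
    (3,2)@(7, 5): e=[164,12,48] → #
    (9,2)@(19, 5): e=[-4,180,48] → ·
    (4,4)@(9, 9): e=[112,0,112] → #  [on edge]
    (8,4)@(17, 9): e=[0,112,112] → ·  [on edge]
  covered (28 px):
    · · · · · · · · · · ·
    · · # # # # # # # # ·
    · · · # # # # # # · ·
    · · · · # # # # # · ·
    · · · · # # # # · · ·
    · · · · · # # # · · ·
    · · · · · · # # · · ·
    · · · · · · · · · · ·
    · · · · · · · · · · ·
    · · · · · · · · · · ·
    · · · · · · · · · · ·

Result: [[2,1],[3,1],[4,1],[5,1],[6,1],[7,1],[8,1],[9,1],[3,2],[4,2],[5,2],[6,2],[7,2],[8,2],[4,3],[5,3],[6,3],[7,3],[8,3],[4,4],[5,4],[6,4],[7,4],[5,5],[6,5],[7,5],[6,6],[7,6]]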